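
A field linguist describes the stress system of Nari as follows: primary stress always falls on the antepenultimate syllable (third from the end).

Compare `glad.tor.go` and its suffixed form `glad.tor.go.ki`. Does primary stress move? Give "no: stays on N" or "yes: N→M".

Base `glad.tor.go` (3 syllables):
  The word has 3 syllables; the antepenultimate syllable (third from the end) is syllable 1 (glad).
  → primary stress on syllable 1.
Suffixed `glad.tor.go.ki` (4 syllables):
  The word has 4 syllables; the antepenultimate syllable (third from the end) is syllable 2 (tor).
  → primary stress on syllable 2.

yes: 1→2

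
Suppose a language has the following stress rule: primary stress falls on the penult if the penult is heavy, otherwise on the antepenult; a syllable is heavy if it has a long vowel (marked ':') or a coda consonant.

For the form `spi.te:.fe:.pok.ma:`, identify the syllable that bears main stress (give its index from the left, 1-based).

4

Weights: 3 fe: H, 4 pok H, 5 ma: H.
The penult (syllable 4, pok) is heavy, so it takes stress.
Primary stress: syllable 4 → spi.te:.fe:.ˈpok.ma:.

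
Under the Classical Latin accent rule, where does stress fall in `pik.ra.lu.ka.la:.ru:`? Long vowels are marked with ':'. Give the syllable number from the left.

Classical Latin: stress the penult if heavy (long vowel or closed), else the antepenult.
Weights: 4 ka L, 5 la: H, 6 ru: H.
The penult (syllable 5, la:) is heavy, so it takes stress.
Stress on syllable 5: pik.ra.lu.ka.ˈla:.ru:.

5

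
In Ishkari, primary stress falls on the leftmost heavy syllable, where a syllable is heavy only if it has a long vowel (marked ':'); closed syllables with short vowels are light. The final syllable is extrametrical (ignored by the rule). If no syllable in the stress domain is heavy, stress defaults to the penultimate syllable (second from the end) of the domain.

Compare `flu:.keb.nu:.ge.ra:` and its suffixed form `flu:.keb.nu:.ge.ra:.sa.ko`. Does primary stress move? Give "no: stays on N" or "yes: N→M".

Base `flu:.keb.nu:.ge.ra:` (5 syllables):
  The final syllable (5, ra:) is extrametrical; the stress domain is syllables 1–4.
  Weights: 1 flu: H, 2 keb L, 3 nu: H, 4 ge L.
  Heavy syllables in the domain: 1, 3. The leftmost is syllable 1 (flu:).
  → primary stress on syllable 1.
Suffixed `flu:.keb.nu:.ge.ra:.sa.ko` (7 syllables):
  The final syllable (7, ko) is extrametrical; the stress domain is syllables 1–6.
  Weights: 1 flu: H, 2 keb L, 3 nu: H, 4 ge L, 5 ra: H, 6 sa L.
  Heavy syllables in the domain: 1, 3, 5. The leftmost is syllable 1 (flu:).
  → primary stress on syllable 1.

no: stays on 1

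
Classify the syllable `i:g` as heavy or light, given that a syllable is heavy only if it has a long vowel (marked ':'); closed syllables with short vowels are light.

heavy

`i:g`: long vowel, closed (coda /g/). Long vowel → heavy.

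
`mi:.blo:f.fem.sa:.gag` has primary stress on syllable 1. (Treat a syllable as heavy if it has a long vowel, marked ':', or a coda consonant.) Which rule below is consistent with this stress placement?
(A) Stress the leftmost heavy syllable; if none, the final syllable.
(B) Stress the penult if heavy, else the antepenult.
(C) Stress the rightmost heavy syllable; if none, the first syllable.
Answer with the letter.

A

Rule A → syllable 1 ✓.
Rule B → syllable 4 (observed: 1).
Rule C → syllable 5 (observed: 1).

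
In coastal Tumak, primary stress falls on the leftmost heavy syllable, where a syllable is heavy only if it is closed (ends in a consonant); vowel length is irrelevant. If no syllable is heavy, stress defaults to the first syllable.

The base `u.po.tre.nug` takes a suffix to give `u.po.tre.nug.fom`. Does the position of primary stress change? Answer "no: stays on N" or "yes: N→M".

no: stays on 4

Base `u.po.tre.nug` (4 syllables):
  Weights: 1 u L, 2 po L, 3 tre L, 4 nug H.
  Heavy syllables in the domain: 4. The leftmost is syllable 4 (nug).
  → primary stress on syllable 4.
Suffixed `u.po.tre.nug.fom` (5 syllables):
  Weights: 1 u L, 2 po L, 3 tre L, 4 nug H, 5 fom H.
  Heavy syllables in the domain: 4, 5. The leftmost is syllable 4 (nug).
  → primary stress on syllable 4.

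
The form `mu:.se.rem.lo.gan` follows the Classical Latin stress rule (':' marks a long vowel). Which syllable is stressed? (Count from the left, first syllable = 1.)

3

Classical Latin: stress the penult if heavy (long vowel or closed), else the antepenult.
Weights: 3 rem H, 4 lo L, 5 gan H.
The penult (syllable 4, lo) is light, so stress falls on the antepenult (syllable 3, rem).
Stress on syllable 3: mu:.se.ˈrem.lo.gan.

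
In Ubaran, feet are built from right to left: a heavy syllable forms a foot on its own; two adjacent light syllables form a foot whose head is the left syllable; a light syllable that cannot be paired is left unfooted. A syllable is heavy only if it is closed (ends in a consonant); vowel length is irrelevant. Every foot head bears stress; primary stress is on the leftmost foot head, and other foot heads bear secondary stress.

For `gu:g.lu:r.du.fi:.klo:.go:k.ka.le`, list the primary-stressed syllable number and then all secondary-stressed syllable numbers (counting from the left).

Weights: 1 gu:g H, 2 lu:r H, 3 du L, 4 fi: L, 5 klo: L, 6 go:k H, 7 ka L, 8 le L.
Parse right to left (heavy = foot alone; LL = one foot; stranded L unfooted): (ˈgu:g) (ˈlu:r) du (ˈfi:.klo:) (ˈgo:k) (ˈka.le).
Foot heads: 1, 2, 4, 6, 7.
Primary stress on the leftmost head = syllable 1.
Secondary stress on 2, 4, 6, 7: ˈgu:g.ˌlu:r.du.ˌfi:.klo:.ˌgo:k.ˌka.le.

primary 1, secondary 2, 4, 6, 7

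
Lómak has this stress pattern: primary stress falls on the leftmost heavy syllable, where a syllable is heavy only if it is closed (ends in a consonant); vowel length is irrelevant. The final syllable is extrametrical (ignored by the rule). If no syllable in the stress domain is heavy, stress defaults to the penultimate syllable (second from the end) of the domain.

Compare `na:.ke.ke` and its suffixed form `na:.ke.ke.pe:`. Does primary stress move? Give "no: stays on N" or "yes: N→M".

Base `na:.ke.ke` (3 syllables):
  The final syllable (3, ke) is extrametrical; the stress domain is syllables 1–2.
  Weights: 1 na: L, 2 ke L.
  No heavy syllable in the domain; default to the penultimate syllable (second from the end) of the domain = syllable 1.
  → primary stress on syllable 1.
Suffixed `na:.ke.ke.pe:` (4 syllables):
  The final syllable (4, pe:) is extrametrical; the stress domain is syllables 1–3.
  Weights: 1 na: L, 2 ke L, 3 ke L.
  No heavy syllable in the domain; default to the penultimate syllable (second from the end) of the domain = syllable 2.
  → primary stress on syllable 2.

yes: 1→2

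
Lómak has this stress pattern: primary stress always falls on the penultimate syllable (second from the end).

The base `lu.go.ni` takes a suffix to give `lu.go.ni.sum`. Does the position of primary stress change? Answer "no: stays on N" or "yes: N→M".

Base `lu.go.ni` (3 syllables):
  The word has 3 syllables; the penultimate syllable (second from the end) is syllable 2 (go).
  → primary stress on syllable 2.
Suffixed `lu.go.ni.sum` (4 syllables):
  The word has 4 syllables; the penultimate syllable (second from the end) is syllable 3 (ni).
  → primary stress on syllable 3.

yes: 2→3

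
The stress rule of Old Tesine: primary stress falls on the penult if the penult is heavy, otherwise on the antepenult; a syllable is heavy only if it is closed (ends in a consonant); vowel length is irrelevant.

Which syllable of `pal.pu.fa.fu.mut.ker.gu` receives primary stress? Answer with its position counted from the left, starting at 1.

Weights: 5 mut H, 6 ker H, 7 gu L.
The penult (syllable 6, ker) is heavy, so it takes stress.
Primary stress: syllable 6 → pal.pu.fa.fu.mut.ˈker.gu.

6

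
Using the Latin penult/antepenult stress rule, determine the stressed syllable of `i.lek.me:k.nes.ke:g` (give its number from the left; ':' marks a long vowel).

4

Classical Latin: stress the penult if heavy (long vowel or closed), else the antepenult.
Weights: 3 me:k H, 4 nes H, 5 ke:g H.
The penult (syllable 4, nes) is heavy, so it takes stress.
Stress on syllable 4: i.lek.me:k.ˈnes.ke:g.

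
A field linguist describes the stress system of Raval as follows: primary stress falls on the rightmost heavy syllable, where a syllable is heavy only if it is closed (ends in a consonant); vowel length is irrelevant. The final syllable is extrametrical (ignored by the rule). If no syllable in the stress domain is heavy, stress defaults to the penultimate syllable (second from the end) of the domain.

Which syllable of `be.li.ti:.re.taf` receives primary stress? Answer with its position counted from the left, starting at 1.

3

The final syllable (5, taf) is extrametrical; the stress domain is syllables 1–4.
Weights: 1 be L, 2 li L, 3 ti: L, 4 re L.
No heavy syllable in the domain; default to the penultimate syllable (second from the end) of the domain = syllable 3.
Primary stress: syllable 3 → be.li.ˈti:.re.taf.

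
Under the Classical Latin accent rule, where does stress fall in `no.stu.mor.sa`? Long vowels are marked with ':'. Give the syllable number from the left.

Classical Latin: stress the penult if heavy (long vowel or closed), else the antepenult.
Weights: 2 stu L, 3 mor H, 4 sa L.
The penult (syllable 3, mor) is heavy, so it takes stress.
Stress on syllable 3: no.stu.ˈmor.sa.

3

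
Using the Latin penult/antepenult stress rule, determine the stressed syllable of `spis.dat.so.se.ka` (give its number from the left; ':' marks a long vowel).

Classical Latin: stress the penult if heavy (long vowel or closed), else the antepenult.
Weights: 3 so L, 4 se L, 5 ka L.
The penult (syllable 4, se) is light, so stress falls on the antepenult (syllable 3, so).
Stress on syllable 3: spis.dat.ˈso.se.ka.

3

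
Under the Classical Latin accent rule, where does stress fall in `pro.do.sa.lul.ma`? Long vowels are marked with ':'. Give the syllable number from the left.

4

Classical Latin: stress the penult if heavy (long vowel or closed), else the antepenult.
Weights: 3 sa L, 4 lul H, 5 ma L.
The penult (syllable 4, lul) is heavy, so it takes stress.
Stress on syllable 4: pro.do.sa.ˈlul.ma.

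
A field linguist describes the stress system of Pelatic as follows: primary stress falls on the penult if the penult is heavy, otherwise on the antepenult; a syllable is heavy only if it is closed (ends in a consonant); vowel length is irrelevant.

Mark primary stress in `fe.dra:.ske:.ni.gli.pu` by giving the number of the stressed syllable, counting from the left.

Weights: 4 ni L, 5 gli L, 6 pu L.
The penult (syllable 5, gli) is light, so stress falls on the antepenult (syllable 4, ni).
Primary stress: syllable 4 → fe.dra:.ske:.ˈni.gli.pu.

4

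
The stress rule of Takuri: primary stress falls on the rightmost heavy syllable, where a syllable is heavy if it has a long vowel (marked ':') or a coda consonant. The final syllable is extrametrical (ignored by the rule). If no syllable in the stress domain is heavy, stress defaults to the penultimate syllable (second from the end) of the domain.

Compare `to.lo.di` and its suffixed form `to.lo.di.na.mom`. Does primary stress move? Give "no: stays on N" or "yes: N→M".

Base `to.lo.di` (3 syllables):
  The final syllable (3, di) is extrametrical; the stress domain is syllables 1–2.
  Weights: 1 to L, 2 lo L.
  No heavy syllable in the domain; default to the penultimate syllable (second from the end) of the domain = syllable 1.
  → primary stress on syllable 1.
Suffixed `to.lo.di.na.mom` (5 syllables):
  The final syllable (5, mom) is extrametrical; the stress domain is syllables 1–4.
  Weights: 1 to L, 2 lo L, 3 di L, 4 na L.
  No heavy syllable in the domain; default to the penultimate syllable (second from the end) of the domain = syllable 3.
  → primary stress on syllable 3.

yes: 1→3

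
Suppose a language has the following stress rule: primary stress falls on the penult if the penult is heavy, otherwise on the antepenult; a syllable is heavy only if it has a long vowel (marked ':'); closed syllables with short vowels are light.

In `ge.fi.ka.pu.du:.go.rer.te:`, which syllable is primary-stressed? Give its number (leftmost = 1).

Weights: 6 go L, 7 rer L, 8 te: H.
The penult (syllable 7, rer) is light, so stress falls on the antepenult (syllable 6, go).
Primary stress: syllable 6 → ge.fi.ka.pu.du:.ˈgo.rer.te:.

6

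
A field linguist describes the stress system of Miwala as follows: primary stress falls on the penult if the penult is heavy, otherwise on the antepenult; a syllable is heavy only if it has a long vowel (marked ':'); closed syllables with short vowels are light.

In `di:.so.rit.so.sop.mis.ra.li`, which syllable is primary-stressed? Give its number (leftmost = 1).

6

Weights: 6 mis L, 7 ra L, 8 li L.
The penult (syllable 7, ra) is light, so stress falls on the antepenult (syllable 6, mis).
Primary stress: syllable 6 → di:.so.rit.so.sop.ˈmis.ra.li.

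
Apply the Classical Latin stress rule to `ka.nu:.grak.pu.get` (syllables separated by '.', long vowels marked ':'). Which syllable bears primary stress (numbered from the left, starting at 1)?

3

Classical Latin: stress the penult if heavy (long vowel or closed), else the antepenult.
Weights: 3 grak H, 4 pu L, 5 get H.
The penult (syllable 4, pu) is light, so stress falls on the antepenult (syllable 3, grak).
Stress on syllable 3: ka.nu:.ˈgrak.pu.get.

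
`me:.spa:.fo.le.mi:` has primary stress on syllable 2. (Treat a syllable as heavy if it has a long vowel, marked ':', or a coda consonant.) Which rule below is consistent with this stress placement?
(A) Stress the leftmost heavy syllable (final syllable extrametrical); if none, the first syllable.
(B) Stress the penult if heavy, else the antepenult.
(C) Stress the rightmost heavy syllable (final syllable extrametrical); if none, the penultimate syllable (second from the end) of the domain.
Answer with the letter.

Rule A → syllable 1 (observed: 2).
Rule B → syllable 3 (observed: 2).
Rule C → syllable 2 ✓.

C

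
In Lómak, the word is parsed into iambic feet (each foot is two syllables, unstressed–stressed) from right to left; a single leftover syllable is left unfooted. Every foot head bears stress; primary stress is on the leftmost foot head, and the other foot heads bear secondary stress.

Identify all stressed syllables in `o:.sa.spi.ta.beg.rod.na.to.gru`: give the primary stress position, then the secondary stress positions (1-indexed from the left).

Parse right to left into iambic (σˈσ) feet: o: (sa.ˈspi) (ta.ˈbeg) (rod.ˈna) (to.ˈgru). Syllable 1 is left unfooted.
Foot heads (stressed positions): 3, 5, 7, 9.
End Rule Leftmost: primary stress on the leftmost head = syllable 3.
Secondary stress on 5, 7, 9: o:.sa.ˈspi.ta.ˌbeg.rod.ˌna.to.ˌgru.

primary 3, secondary 5, 7, 9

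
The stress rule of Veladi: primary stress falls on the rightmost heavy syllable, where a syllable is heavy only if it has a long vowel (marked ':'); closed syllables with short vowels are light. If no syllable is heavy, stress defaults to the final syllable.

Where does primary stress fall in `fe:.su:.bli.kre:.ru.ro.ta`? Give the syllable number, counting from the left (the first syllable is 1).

4

Weights: 1 fe: H, 2 su: H, 3 bli L, 4 kre: H, 5 ru L, 6 ro L, 7 ta L.
Heavy syllables in the domain: 1, 2, 4. The rightmost is syllable 4 (kre:).
Primary stress: syllable 4 → fe:.su:.bli.ˈkre:.ru.ro.ta.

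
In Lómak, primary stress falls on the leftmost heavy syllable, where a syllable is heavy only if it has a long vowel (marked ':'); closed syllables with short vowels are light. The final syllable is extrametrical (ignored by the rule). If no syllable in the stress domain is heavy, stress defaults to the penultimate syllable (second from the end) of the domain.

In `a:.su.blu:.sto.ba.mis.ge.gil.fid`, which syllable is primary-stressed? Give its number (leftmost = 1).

The final syllable (9, fid) is extrametrical; the stress domain is syllables 1–8.
Weights: 1 a: H, 2 su L, 3 blu: H, 4 sto L, 5 ba L, 6 mis L, 7 ge L, 8 gil L.
Heavy syllables in the domain: 1, 3. The leftmost is syllable 1 (a:).
Primary stress: syllable 1 → ˈa:.su.blu:.sto.ba.mis.ge.gil.fid.

1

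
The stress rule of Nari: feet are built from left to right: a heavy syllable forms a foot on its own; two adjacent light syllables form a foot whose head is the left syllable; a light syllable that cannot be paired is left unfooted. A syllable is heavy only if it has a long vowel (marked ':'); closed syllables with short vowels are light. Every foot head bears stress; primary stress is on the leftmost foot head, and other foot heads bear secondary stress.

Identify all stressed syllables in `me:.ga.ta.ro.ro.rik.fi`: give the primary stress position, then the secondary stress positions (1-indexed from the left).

Weights: 1 me: H, 2 ga L, 3 ta L, 4 ro L, 5 ro L, 6 rik L, 7 fi L.
Parse left to right (heavy = foot alone; LL = one foot; stranded L unfooted): (ˈme:) (ˈga.ta) (ˈro.ro) (ˈrik.fi).
Foot heads: 1, 2, 4, 6.
Primary stress on the leftmost head = syllable 1.
Secondary stress on 2, 4, 6: ˈme:.ˌga.ta.ˌro.ro.ˌrik.fi.

primary 1, secondary 2, 4, 6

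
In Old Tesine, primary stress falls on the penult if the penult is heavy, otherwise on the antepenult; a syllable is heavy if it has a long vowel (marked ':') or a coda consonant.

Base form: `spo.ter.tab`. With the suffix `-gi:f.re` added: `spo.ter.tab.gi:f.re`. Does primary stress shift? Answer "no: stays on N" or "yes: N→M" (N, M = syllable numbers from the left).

Base `spo.ter.tab` (3 syllables):
  Weights: 1 spo L, 2 ter H, 3 tab H.
  The penult (syllable 2, ter) is heavy, so it takes stress.
  → primary stress on syllable 2.
Suffixed `spo.ter.tab.gi:f.re` (5 syllables):
  Weights: 3 tab H, 4 gi:f H, 5 re L.
  The penult (syllable 4, gi:f) is heavy, so it takes stress.
  → primary stress on syllable 4.

yes: 2→4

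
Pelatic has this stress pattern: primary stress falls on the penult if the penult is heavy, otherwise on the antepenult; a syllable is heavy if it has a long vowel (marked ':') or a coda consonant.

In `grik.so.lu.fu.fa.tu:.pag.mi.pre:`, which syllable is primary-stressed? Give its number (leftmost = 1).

Weights: 7 pag H, 8 mi L, 9 pre: H.
The penult (syllable 8, mi) is light, so stress falls on the antepenult (syllable 7, pag).
Primary stress: syllable 7 → grik.so.lu.fu.fa.tu:.ˈpag.mi.pre:.

7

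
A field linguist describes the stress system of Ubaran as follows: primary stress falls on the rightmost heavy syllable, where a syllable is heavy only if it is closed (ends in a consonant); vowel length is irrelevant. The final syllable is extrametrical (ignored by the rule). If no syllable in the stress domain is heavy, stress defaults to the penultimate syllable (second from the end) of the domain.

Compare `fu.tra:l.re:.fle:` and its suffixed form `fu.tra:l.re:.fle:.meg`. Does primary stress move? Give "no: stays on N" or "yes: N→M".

Base `fu.tra:l.re:.fle:` (4 syllables):
  The final syllable (4, fle:) is extrametrical; the stress domain is syllables 1–3.
  Weights: 1 fu L, 2 tra:l H, 3 re: L.
  Heavy syllables in the domain: 2. The rightmost is syllable 2 (tra:l).
  → primary stress on syllable 2.
Suffixed `fu.tra:l.re:.fle:.meg` (5 syllables):
  The final syllable (5, meg) is extrametrical; the stress domain is syllables 1–4.
  Weights: 1 fu L, 2 tra:l H, 3 re: L, 4 fle: L.
  Heavy syllables in the domain: 2. The rightmost is syllable 2 (tra:l).
  → primary stress on syllable 2.

no: stays on 2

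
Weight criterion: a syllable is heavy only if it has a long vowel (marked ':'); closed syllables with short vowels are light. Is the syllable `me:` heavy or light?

`me:`: long vowel, open (no coda). Long vowel → heavy.

heavy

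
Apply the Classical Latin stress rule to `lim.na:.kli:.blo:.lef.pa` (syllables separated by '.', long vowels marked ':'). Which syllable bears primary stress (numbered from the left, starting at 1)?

5

Classical Latin: stress the penult if heavy (long vowel or closed), else the antepenult.
Weights: 4 blo: H, 5 lef H, 6 pa L.
The penult (syllable 5, lef) is heavy, so it takes stress.
Stress on syllable 5: lim.na:.kli:.blo:.ˈlef.pa.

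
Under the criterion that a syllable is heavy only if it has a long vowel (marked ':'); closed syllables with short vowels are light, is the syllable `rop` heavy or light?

`rop`: short vowel, closed (coda /p/). Short vowel → light.

light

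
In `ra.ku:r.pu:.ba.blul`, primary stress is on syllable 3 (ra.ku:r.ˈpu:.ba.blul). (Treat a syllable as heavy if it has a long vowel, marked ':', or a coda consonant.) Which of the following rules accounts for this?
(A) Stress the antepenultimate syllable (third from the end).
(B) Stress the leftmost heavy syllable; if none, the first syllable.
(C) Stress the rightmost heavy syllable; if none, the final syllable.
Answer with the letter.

A

Rule A → syllable 3 ✓.
Rule B → syllable 2 (observed: 3).
Rule C → syllable 5 (observed: 3).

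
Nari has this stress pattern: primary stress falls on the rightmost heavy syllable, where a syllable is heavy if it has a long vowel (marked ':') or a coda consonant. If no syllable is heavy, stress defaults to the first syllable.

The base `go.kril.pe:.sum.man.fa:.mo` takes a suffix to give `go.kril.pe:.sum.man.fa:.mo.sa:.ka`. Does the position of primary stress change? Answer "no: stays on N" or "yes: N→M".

yes: 6→8

Base `go.kril.pe:.sum.man.fa:.mo` (7 syllables):
  Weights: 1 go L, 2 kril H, 3 pe: H, 4 sum H, 5 man H, 6 fa: H, 7 mo L.
  Heavy syllables in the domain: 2, 3, 4, 5, 6. The rightmost is syllable 6 (fa:).
  → primary stress on syllable 6.
Suffixed `go.kril.pe:.sum.man.fa:.mo.sa:.ka` (9 syllables):
  Weights: 1 go L, 2 kril H, 3 pe: H, 4 sum H, 5 man H, 6 fa: H, 7 mo L, 8 sa: H, 9 ka L.
  Heavy syllables in the domain: 2, 3, 4, 5, 6, 8. The rightmost is syllable 8 (sa:).
  → primary stress on syllable 8.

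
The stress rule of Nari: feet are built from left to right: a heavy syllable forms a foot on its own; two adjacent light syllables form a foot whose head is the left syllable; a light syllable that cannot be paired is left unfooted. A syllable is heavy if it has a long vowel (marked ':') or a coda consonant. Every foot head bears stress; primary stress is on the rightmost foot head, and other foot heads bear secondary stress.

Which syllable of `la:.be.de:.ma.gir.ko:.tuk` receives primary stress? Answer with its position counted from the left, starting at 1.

Weights: 1 la: H, 2 be L, 3 de: H, 4 ma L, 5 gir H, 6 ko: H, 7 tuk H.
Parse left to right (heavy = foot alone; LL = one foot; stranded L unfooted): (ˈla:) be (ˈde:) ma (ˈgir) (ˈko:) (ˈtuk).
Foot heads: 1, 3, 5, 6, 7.
Primary stress on the rightmost head = syllable 7.
Primary stress: syllable 7 → la:.be.de:.ma.gir.ko:.ˈtuk.

7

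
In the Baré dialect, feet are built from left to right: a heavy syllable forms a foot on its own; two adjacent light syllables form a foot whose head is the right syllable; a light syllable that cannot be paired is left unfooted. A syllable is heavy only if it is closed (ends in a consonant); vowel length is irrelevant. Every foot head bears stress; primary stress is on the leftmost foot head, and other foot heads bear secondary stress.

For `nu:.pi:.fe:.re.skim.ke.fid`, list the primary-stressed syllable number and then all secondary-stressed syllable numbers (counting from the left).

Weights: 1 nu: L, 2 pi: L, 3 fe: L, 4 re L, 5 skim H, 6 ke L, 7 fid H.
Parse left to right (heavy = foot alone; LL = one foot; stranded L unfooted): (nu:.ˈpi:) (fe:.ˈre) (ˈskim) ke (ˈfid).
Foot heads: 2, 4, 5, 7.
Primary stress on the leftmost head = syllable 2.
Secondary stress on 4, 5, 7: nu:.ˈpi:.fe:.ˌre.ˌskim.ke.ˌfid.

primary 2, secondary 4, 5, 7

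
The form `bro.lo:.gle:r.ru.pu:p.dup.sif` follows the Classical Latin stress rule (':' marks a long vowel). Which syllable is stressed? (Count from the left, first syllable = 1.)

Classical Latin: stress the penult if heavy (long vowel or closed), else the antepenult.
Weights: 5 pu:p H, 6 dup H, 7 sif H.
The penult (syllable 6, dup) is heavy, so it takes stress.
Stress on syllable 6: bro.lo:.gle:r.ru.pu:p.ˈdup.sif.

6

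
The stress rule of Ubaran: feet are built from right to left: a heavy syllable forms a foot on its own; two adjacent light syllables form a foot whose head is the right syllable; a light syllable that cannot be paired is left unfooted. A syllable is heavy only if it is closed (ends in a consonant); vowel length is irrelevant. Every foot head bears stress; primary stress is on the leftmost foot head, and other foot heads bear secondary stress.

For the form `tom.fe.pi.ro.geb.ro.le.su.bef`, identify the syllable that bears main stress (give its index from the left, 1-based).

1

Weights: 1 tom H, 2 fe L, 3 pi L, 4 ro L, 5 geb H, 6 ro L, 7 le L, 8 su L, 9 bef H.
Parse right to left (heavy = foot alone; LL = one foot; stranded L unfooted): (ˈtom) fe (pi.ˈro) (ˈgeb) ro (le.ˈsu) (ˈbef).
Foot heads: 1, 4, 5, 8, 9.
Primary stress on the leftmost head = syllable 1.
Primary stress: syllable 1 → ˈtom.fe.pi.ro.geb.ro.le.su.bef.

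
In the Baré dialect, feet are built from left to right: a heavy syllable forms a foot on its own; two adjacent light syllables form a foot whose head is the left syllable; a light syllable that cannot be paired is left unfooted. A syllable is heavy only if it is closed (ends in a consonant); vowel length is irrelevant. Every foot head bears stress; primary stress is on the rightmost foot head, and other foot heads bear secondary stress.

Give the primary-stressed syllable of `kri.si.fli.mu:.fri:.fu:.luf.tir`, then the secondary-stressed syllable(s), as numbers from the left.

primary 8, secondary 1, 3, 5, 7

Weights: 1 kri L, 2 si L, 3 fli L, 4 mu: L, 5 fri: L, 6 fu: L, 7 luf H, 8 tir H.
Parse left to right (heavy = foot alone; LL = one foot; stranded L unfooted): (ˈkri.si) (ˈfli.mu:) (ˈfri:.fu:) (ˈluf) (ˈtir).
Foot heads: 1, 3, 5, 7, 8.
Primary stress on the rightmost head = syllable 8.
Secondary stress on 1, 3, 5, 7: ˌkri.si.ˌfli.mu:.ˌfri:.fu:.ˌluf.ˈtir.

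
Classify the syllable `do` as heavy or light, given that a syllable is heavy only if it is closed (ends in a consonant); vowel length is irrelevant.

`do`: short vowel, open (no coda). Open (no coda) → light.

light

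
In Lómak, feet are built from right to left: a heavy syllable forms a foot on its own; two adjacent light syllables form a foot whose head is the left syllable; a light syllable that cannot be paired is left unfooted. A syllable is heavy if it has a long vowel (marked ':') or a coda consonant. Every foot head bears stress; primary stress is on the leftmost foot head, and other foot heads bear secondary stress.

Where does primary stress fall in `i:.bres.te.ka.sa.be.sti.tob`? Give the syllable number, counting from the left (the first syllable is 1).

Weights: 1 i: H, 2 bres H, 3 te L, 4 ka L, 5 sa L, 6 be L, 7 sti L, 8 tob H.
Parse right to left (heavy = foot alone; LL = one foot; stranded L unfooted): (ˈi:) (ˈbres) te (ˈka.sa) (ˈbe.sti) (ˈtob).
Foot heads: 1, 2, 4, 6, 8.
Primary stress on the leftmost head = syllable 1.
Primary stress: syllable 1 → ˈi:.bres.te.ka.sa.be.sti.tob.

1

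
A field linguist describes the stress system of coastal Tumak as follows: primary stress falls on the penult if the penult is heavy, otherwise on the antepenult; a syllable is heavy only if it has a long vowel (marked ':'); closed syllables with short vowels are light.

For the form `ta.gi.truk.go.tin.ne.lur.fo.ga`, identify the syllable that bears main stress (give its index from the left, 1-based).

7

Weights: 7 lur L, 8 fo L, 9 ga L.
The penult (syllable 8, fo) is light, so stress falls on the antepenult (syllable 7, lur).
Primary stress: syllable 7 → ta.gi.truk.go.tin.ne.ˈlur.fo.ga.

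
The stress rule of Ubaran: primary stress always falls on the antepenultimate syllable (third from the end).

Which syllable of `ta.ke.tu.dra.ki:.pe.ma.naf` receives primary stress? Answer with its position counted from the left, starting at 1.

The word has 8 syllables; the antepenultimate syllable (third from the end) is syllable 6 (pe).
Primary stress: syllable 6 → ta.ke.tu.dra.ki:.ˈpe.ma.naf.

6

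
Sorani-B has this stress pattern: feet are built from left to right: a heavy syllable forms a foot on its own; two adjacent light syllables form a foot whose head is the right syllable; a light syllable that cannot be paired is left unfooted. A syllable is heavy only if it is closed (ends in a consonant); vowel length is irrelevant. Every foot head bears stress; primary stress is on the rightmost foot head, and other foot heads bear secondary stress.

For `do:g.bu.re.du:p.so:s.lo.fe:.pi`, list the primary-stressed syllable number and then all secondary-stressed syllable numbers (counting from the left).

primary 7, secondary 1, 3, 4, 5

Weights: 1 do:g H, 2 bu L, 3 re L, 4 du:p H, 5 so:s H, 6 lo L, 7 fe: L, 8 pi L.
Parse left to right (heavy = foot alone; LL = one foot; stranded L unfooted): (ˈdo:g) (bu.ˈre) (ˈdu:p) (ˈso:s) (lo.ˈfe:) pi.
Foot heads: 1, 3, 4, 5, 7.
Primary stress on the rightmost head = syllable 7.
Secondary stress on 1, 3, 4, 5: ˌdo:g.bu.ˌre.ˌdu:p.ˌso:s.lo.ˈfe:.pi.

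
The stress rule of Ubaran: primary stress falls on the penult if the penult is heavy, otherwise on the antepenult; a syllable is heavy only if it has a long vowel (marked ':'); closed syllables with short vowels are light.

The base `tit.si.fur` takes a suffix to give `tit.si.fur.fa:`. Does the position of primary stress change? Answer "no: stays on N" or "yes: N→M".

yes: 1→2

Base `tit.si.fur` (3 syllables):
  Weights: 1 tit L, 2 si L, 3 fur L.
  The penult (syllable 2, si) is light, so stress falls on the antepenult (syllable 1, tit).
  → primary stress on syllable 1.
Suffixed `tit.si.fur.fa:` (4 syllables):
  Weights: 2 si L, 3 fur L, 4 fa: H.
  The penult (syllable 3, fur) is light, so stress falls on the antepenult (syllable 2, si).
  → primary stress on syllable 2.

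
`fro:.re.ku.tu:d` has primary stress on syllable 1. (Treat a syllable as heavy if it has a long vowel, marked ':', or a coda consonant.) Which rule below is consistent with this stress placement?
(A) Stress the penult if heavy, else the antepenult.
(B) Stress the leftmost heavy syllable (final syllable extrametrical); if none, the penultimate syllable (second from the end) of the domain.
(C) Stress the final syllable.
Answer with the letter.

Rule A → syllable 2 (observed: 1).
Rule B → syllable 1 ✓.
Rule C → syllable 4 (observed: 1).

B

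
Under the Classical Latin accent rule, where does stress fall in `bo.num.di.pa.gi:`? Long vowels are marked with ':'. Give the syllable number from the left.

Classical Latin: stress the penult if heavy (long vowel or closed), else the antepenult.
Weights: 3 di L, 4 pa L, 5 gi: H.
The penult (syllable 4, pa) is light, so stress falls on the antepenult (syllable 3, di).
Stress on syllable 3: bo.num.ˈdi.pa.gi:.

3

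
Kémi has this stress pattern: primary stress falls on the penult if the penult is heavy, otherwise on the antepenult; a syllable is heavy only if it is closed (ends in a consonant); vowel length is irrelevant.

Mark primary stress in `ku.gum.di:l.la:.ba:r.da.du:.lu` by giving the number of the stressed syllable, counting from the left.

Weights: 6 da L, 7 du: L, 8 lu L.
The penult (syllable 7, du:) is light, so stress falls on the antepenult (syllable 6, da).
Primary stress: syllable 6 → ku.gum.di:l.la:.ba:r.ˈda.du:.lu.

6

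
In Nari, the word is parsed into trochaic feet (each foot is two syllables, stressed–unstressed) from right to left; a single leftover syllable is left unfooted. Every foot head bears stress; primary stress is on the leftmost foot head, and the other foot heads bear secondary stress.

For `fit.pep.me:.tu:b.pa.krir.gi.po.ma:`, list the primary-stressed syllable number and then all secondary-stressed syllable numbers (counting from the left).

primary 2, secondary 4, 6, 8

Parse right to left into trochaic (ˈσσ) feet: fit (ˈpep.me:) (ˈtu:b.pa) (ˈkrir.gi) (ˈpo.ma:). Syllable 1 is left unfooted.
Foot heads (stressed positions): 2, 4, 6, 8.
End Rule Leftmost: primary stress on the leftmost head = syllable 2.
Secondary stress on 4, 6, 8: fit.ˈpep.me:.ˌtu:b.pa.ˌkrir.gi.ˌpo.ma:.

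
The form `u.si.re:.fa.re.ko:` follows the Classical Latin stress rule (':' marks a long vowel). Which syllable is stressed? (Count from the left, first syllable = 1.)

Classical Latin: stress the penult if heavy (long vowel or closed), else the antepenult.
Weights: 4 fa L, 5 re L, 6 ko: H.
The penult (syllable 5, re) is light, so stress falls on the antepenult (syllable 4, fa).
Stress on syllable 4: u.si.re:.ˈfa.re.ko:.

4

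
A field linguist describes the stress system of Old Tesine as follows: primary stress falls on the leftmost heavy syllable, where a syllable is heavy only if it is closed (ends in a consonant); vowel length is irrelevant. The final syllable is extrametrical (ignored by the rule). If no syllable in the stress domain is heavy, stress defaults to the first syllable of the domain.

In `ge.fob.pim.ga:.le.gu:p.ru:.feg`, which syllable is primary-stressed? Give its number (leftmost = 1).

The final syllable (8, feg) is extrametrical; the stress domain is syllables 1–7.
Weights: 1 ge L, 2 fob H, 3 pim H, 4 ga: L, 5 le L, 6 gu:p H, 7 ru: L.
Heavy syllables in the domain: 2, 3, 6. The leftmost is syllable 2 (fob).
Primary stress: syllable 2 → ge.ˈfob.pim.ga:.le.gu:p.ru:.feg.

2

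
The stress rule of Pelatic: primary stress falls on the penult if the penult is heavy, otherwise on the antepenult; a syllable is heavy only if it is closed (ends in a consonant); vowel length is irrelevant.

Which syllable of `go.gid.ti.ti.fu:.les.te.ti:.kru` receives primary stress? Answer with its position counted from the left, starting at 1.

Weights: 7 te L, 8 ti: L, 9 kru L.
The penult (syllable 8, ti:) is light, so stress falls on the antepenult (syllable 7, te).
Primary stress: syllable 7 → go.gid.ti.ti.fu:.les.ˈte.ti:.kru.

7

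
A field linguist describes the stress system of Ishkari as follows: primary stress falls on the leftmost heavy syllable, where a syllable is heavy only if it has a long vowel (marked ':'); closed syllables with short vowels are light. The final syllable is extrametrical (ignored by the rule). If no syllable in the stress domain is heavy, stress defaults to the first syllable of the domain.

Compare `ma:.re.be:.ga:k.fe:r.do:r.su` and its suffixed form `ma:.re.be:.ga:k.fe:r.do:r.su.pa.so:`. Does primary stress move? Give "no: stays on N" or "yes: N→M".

Base `ma:.re.be:.ga:k.fe:r.do:r.su` (7 syllables):
  The final syllable (7, su) is extrametrical; the stress domain is syllables 1–6.
  Weights: 1 ma: H, 2 re L, 3 be: H, 4 ga:k H, 5 fe:r H, 6 do:r H.
  Heavy syllables in the domain: 1, 3, 4, 5, 6. The leftmost is syllable 1 (ma:).
  → primary stress on syllable 1.
Suffixed `ma:.re.be:.ga:k.fe:r.do:r.su.pa.so:` (9 syllables):
  The final syllable (9, so:) is extrametrical; the stress domain is syllables 1–8.
  Weights: 1 ma: H, 2 re L, 3 be: H, 4 ga:k H, 5 fe:r H, 6 do:r H, 7 su L, 8 pa L.
  Heavy syllables in the domain: 1, 3, 4, 5, 6. The leftmost is syllable 1 (ma:).
  → primary stress on syllable 1.

no: stays on 1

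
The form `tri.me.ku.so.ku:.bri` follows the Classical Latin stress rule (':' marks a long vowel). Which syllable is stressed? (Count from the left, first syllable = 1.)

5

Classical Latin: stress the penult if heavy (long vowel or closed), else the antepenult.
Weights: 4 so L, 5 ku: H, 6 bri L.
The penult (syllable 5, ku:) is heavy, so it takes stress.
Stress on syllable 5: tri.me.ku.so.ˈku:.bri.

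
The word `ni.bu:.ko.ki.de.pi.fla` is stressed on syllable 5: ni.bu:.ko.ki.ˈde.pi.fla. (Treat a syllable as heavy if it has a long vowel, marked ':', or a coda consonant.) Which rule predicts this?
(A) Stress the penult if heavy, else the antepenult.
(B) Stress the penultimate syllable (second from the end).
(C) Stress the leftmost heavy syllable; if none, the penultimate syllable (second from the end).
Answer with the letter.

Rule A → syllable 5 ✓.
Rule B → syllable 6 (observed: 5).
Rule C → syllable 2 (observed: 5).

A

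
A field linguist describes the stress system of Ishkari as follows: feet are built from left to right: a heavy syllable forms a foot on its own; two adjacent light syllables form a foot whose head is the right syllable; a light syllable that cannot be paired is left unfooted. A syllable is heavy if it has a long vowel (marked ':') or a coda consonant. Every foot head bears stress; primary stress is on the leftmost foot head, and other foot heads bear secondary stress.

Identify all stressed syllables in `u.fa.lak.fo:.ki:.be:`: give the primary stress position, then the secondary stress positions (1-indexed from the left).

Weights: 1 u L, 2 fa L, 3 lak H, 4 fo: H, 5 ki: H, 6 be: H.
Parse left to right (heavy = foot alone; LL = one foot; stranded L unfooted): (u.ˈfa) (ˈlak) (ˈfo:) (ˈki:) (ˈbe:).
Foot heads: 2, 3, 4, 5, 6.
Primary stress on the leftmost head = syllable 2.
Secondary stress on 3, 4, 5, 6: u.ˈfa.ˌlak.ˌfo:.ˌki:.ˌbe:.

primary 2, secondary 3, 4, 5, 6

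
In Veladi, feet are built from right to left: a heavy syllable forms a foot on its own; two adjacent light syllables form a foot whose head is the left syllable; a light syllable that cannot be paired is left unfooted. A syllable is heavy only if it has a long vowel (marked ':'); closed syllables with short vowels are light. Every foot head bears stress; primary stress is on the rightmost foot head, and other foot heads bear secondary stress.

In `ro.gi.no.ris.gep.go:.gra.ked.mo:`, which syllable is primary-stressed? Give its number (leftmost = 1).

9

Weights: 1 ro L, 2 gi L, 3 no L, 4 ris L, 5 gep L, 6 go: H, 7 gra L, 8 ked L, 9 mo: H.
Parse right to left (heavy = foot alone; LL = one foot; stranded L unfooted): ro (ˈgi.no) (ˈris.gep) (ˈgo:) (ˈgra.ked) (ˈmo:).
Foot heads: 2, 4, 6, 7, 9.
Primary stress on the rightmost head = syllable 9.
Primary stress: syllable 9 → ro.gi.no.ris.gep.go:.gra.ked.ˈmo:.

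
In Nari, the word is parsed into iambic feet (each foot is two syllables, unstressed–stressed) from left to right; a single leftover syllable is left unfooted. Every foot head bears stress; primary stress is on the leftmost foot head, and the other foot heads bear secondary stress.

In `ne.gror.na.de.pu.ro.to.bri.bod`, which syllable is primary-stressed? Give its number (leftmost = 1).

Parse left to right into iambic (σˈσ) feet: (ne.ˈgror) (na.ˈde) (pu.ˈro) (to.ˈbri) bod. Syllable 9 is left unfooted.
Foot heads (stressed positions): 2, 4, 6, 8.
End Rule Leftmost: primary stress on the leftmost head = syllable 2.
Primary stress: syllable 2 → ne.ˈgror.na.de.pu.ro.to.bri.bod.

2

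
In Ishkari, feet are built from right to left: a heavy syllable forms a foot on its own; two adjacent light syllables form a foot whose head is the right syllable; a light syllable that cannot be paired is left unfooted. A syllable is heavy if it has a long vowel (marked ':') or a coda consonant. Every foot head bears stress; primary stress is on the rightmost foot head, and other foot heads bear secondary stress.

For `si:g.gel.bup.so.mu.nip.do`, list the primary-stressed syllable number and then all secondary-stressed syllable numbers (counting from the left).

primary 6, secondary 1, 2, 3, 5

Weights: 1 si:g H, 2 gel H, 3 bup H, 4 so L, 5 mu L, 6 nip H, 7 do L.
Parse right to left (heavy = foot alone; LL = one foot; stranded L unfooted): (ˈsi:g) (ˈgel) (ˈbup) (so.ˈmu) (ˈnip) do.
Foot heads: 1, 2, 3, 5, 6.
Primary stress on the rightmost head = syllable 6.
Secondary stress on 1, 2, 3, 5: ˌsi:g.ˌgel.ˌbup.so.ˌmu.ˈnip.do.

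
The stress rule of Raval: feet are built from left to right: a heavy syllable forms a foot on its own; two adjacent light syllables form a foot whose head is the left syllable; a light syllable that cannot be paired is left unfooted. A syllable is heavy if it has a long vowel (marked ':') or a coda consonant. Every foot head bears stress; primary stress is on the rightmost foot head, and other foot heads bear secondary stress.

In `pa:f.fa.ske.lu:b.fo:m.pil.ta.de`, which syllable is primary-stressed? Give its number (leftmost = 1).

Weights: 1 pa:f H, 2 fa L, 3 ske L, 4 lu:b H, 5 fo:m H, 6 pil H, 7 ta L, 8 de L.
Parse left to right (heavy = foot alone; LL = one foot; stranded L unfooted): (ˈpa:f) (ˈfa.ske) (ˈlu:b) (ˈfo:m) (ˈpil) (ˈta.de).
Foot heads: 1, 2, 4, 5, 6, 7.
Primary stress on the rightmost head = syllable 7.
Primary stress: syllable 7 → pa:f.fa.ske.lu:b.fo:m.pil.ˈta.de.

7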